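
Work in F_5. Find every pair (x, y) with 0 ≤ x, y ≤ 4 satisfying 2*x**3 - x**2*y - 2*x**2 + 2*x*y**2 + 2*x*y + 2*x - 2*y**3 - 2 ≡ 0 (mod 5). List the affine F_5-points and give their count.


Affine F_5-points: {(0, 4), (1, 0), (2, 0), (2, 2), (3, 0), (4, 1), (4, 4)}; count = 7.

For each of the 25 pairs (x, y) ∈ F_5², evaluate f(x, y) mod 5. Record the zeros.
  x = 0: [0↦3, 1↦1, 2↦2, 3↦4, 4↦0]  zeros at y ∈ {4}
  x = 1: [0↦0, 1↦1, 2↦4, 3↦2, 4↦3]  zeros at y ∈ {0}
  x = 2: [0↦0, 1↦2, 2↦0, 3↦2, 4↦1]  zeros at y ∈ {0, 2}
  x = 3: [0↦0, 1↦1, 2↦2, 3↦1, 4↦1]  zeros at y ∈ {0}
  x = 4: [0↦2, 1↦0, 2↦2, 3↦1, 4↦0]  zeros at y ∈ {1, 4}
Collecting zeros: affine points = {(0, 4), (1, 0), (2, 0), (2, 2), (3, 0), (4, 1), (4, 4)}.
Total count |C(F_5)_aff| = 7.


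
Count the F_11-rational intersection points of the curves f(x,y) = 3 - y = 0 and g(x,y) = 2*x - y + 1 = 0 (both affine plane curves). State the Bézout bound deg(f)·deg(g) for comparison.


Common zeros: {(1, 3)}; count = 1; Bézout bound = 1.

deg(f) = 1, deg(g) = 1, so Bézout bound = 1.
Scan x ∈ F_11. For each x, list the y ∈ F_11 with f(x, y) ≡ 0 and those with g(x, y) ≡ 0 (mod 11); the common zeros in that column are the intersection.
  x = 0: f ≡ 0 at y ∈ {3}; g ≡ 0 at y ∈ {1}; common: ∅.
  x = 1: f ≡ 0 at y ∈ {3}; g ≡ 0 at y ∈ {3}; common: {3}.
  x = 2: f ≡ 0 at y ∈ {3}; g ≡ 0 at y ∈ {5}; common: ∅.
  x = 3: f ≡ 0 at y ∈ {3}; g ≡ 0 at y ∈ {7}; common: ∅.
  x = 4: f ≡ 0 at y ∈ {3}; g ≡ 0 at y ∈ {9}; common: ∅.
  x = 5: f ≡ 0 at y ∈ {3}; g ≡ 0 at y ∈ {0}; common: ∅.
  x = 6: f ≡ 0 at y ∈ {3}; g ≡ 0 at y ∈ {2}; common: ∅.
  x = 7: f ≡ 0 at y ∈ {3}; g ≡ 0 at y ∈ {4}; common: ∅.
  x = 8: f ≡ 0 at y ∈ {3}; g ≡ 0 at y ∈ {6}; common: ∅.
  x = 9: f ≡ 0 at y ∈ {3}; g ≡ 0 at y ∈ {8}; common: ∅.
  x = 10: f ≡ 0 at y ∈ {3}; g ≡ 0 at y ∈ {10}; common: ∅.
Collecting: common zeros = {(1, 3)}, so the count is 1.
Comparison with the Bézout bound: 1 ≤ 1 = deg(f)·deg(g), as expected for curves with no common component (the bound is attained).


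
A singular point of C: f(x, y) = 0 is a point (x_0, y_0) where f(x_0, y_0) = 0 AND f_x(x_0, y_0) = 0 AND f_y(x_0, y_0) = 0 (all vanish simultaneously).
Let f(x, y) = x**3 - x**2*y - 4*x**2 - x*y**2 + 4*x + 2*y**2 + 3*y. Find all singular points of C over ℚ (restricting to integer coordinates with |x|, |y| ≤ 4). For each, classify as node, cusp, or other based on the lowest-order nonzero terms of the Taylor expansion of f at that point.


Singular points: {(1, -1)}; classification: cusp.

Compute partial derivatives:
  f_x = 3*x**2 - 2*x*y - 8*x - y**2 + 4.
  f_y = -x**2 - 2*x*y + 4*y + 3.
Scan x_0 ∈ {−4, ..., 4}. For each x_0, f_y(x_0, y) is a polynomial in y; find its integer roots y ∈ {−4, ..., 4}, then test f_x and f at those candidates.
  x = -4: f_y(-4, y) = 12*y - 13; no integer root y with |y| ≤ 4.
  x = -3: f_y(-3, y) = 10*y - 6; no integer root y with |y| ≤ 4.
  x = -2: f_y(-2, y) = 8*y - 1; no integer root y with |y| ≤ 4.
  x = -1: f_y(-1, y) = 6*y + 2; no integer root y with |y| ≤ 4.
  x = 0: f_y(0, y) = 4*y + 3; no integer root y with |y| ≤ 4.
  x = 1: f_y(1, y) = 2*y + 2; vanishes at y ∈ {-1}. (1, -1): f_x = 0, f = 0 — SINGULAR.
  x = 2: f_y(2, y) = -1; no integer root y with |y| ≤ 4.
  x = 3: f_y(3, y) = -2*y - 6; vanishes at y ∈ {-3}. (3, -3): f_x = 16 ≠ 0.
  x = 4: f_y(4, y) = -4*y - 13; no integer root y with |y| ≤ 4.
Only singular point on the grid: (1, -1).
Classify: substitute x = 1 + u, y = -1 + v and expand: f = u**3 - u**2*v - u*v**2 + v**2.
No constant or linear terms (consistent with a singular point). Quadratic part: v**2. Cubic part: u**3 - u**2*v - u*v**2.
The quadratic part v**2 is a perfect square, so there is a single (double) tangent line v = 0, i.e. y = -1. Restricting the cubic part to that line (v = 0) leaves u**3 ≠ 0, so f is not divisible by v and the branch is v² ≈ -u**3 to lowest order — this is a cusp.
Classification: cusp.


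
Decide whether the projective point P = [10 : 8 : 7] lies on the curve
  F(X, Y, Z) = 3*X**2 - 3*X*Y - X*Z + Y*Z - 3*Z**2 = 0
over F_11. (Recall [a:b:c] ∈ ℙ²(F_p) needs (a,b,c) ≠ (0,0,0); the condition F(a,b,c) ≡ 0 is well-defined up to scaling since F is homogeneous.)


F(10,8,7) ≡ 9 (mod 11); P is NOT on the curve.

Evaluate F(10, 8, 7) term-by-term (mod 11).
  3*X**2 ↦ 3·100·1·1 = 300
  -3*X*Y ↦ -3·10·8·1 = -240
  -X*Z ↦ -1·10·1·7 = -70
  Y*Z ↦ 1·1·8·7 = 56
  -3*Z**2 ↦ -3·1·1·49 = -147
Sum: F(10, 8, 7) = (300) + (-240) + (-70) + (56) + (-147) = -101.
Reducing mod 11: -101 ≡ 9 (mod 11).
Since F(a, b, c) ≡ 9 ≠ 0 (mod 11), P does NOT lie on the curve.


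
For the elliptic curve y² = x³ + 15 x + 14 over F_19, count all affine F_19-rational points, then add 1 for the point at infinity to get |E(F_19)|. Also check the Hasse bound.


Affine points = {(1, 7), (1, 12), (4, 9), (4, 10), (5, 9), (5, 10), (6, 4), (6, 15), (7, 5), (7, 14), (8, 0), (9, 2), (9, 17), (10, 9), (10, 10), (11, 3), (11, 16), (14, 2), (14, 17), (15, 2), (15, 17), (18, 6), (18, 13)}; affine count = 23; |E(F_19)| = 24.

Discriminant check: Δ ∝ 4a³ + 27b² = 4·15³ + 27·14² = 4·3375 + 27·196 ≡ 1 (mod 19). Nonzero ⇒ E is nonsingular.
For each x ∈ F_19, compute rhs = x³ + 15·x + 14 mod 19, then count y ∈ F_19 with y² ≡ rhs.
  x = 0: rhs = 14, matching y values: none (0 points).
  x = 1: rhs = 11, matching y values: 7, 12 (2 points).
  x = 2: rhs = 14, matching y values: none (0 points).
  x = 3: rhs = 10, matching y values: none (0 points).
  x = 4: rhs = 5, matching y values: 9, 10 (2 points).
  x = 5: rhs = 5, matching y values: 9, 10 (2 points).
  x = 6: rhs = 16, matching y values: 4, 15 (2 points).
  x = 7: rhs = 6, matching y values: 5, 14 (2 points).
  x = 8: rhs = 0, matching y values: 0 (1 points).
  x = 9: rhs = 4, matching y values: 2, 17 (2 points).
  x = 10: rhs = 5, matching y values: 9, 10 (2 points).
  x = 11: rhs = 9, matching y values: 3, 16 (2 points).
  x = 12: rhs = 3, matching y values: none (0 points).
  x = 13: rhs = 12, matching y values: none (0 points).
  x = 14: rhs = 4, matching y values: 2, 17 (2 points).
  x = 15: rhs = 4, matching y values: 2, 17 (2 points).
  x = 16: rhs = 18, matching y values: none (0 points).
  x = 17: rhs = 14, matching y values: none (0 points).
  x = 18: rhs = 17, matching y values: 6, 13 (2 points).
Total affine count: 23.
Full point count |E(F_19)| = 23 + 1 = 24.
Hasse bound: |24 − (19+1)| = |4| = 4 ≤ 2√19 ≈ 8.7178 ✓.


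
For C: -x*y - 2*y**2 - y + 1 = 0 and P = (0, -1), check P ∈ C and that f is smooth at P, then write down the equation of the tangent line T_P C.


Tangent line at P: x + 3*y + 3 = 0.

Step 1: f(0, -1) = 0, so P lies on C.
Step 2: partial derivatives
  f_x(x, y) = -y, f_y(x, y) = -x - 4*y - 1.
  f_x(P) = 1, f_y(P) = 3 (gradient nonzero, so P is smooth).
Step 3: tangent line at P: 1·(x − 0) + 3·(y − -1) = 0.
Expanding: x + 3*y + 3 = 0.


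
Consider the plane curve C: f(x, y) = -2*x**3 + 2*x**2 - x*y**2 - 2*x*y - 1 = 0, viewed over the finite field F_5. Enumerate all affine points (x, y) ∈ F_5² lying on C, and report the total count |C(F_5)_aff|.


Affine F_5-points: {(1, 4), (2, 1), (2, 2)}; count = 3.

For each of the 25 pairs (x, y) ∈ F_5², evaluate f(x, y) mod 5. Record the zeros.
  x = 0: [0↦4, 1↦4, 2↦4, 3↦4, 4↦4]  zeros at y ∈ ∅
  x = 1: [0↦4, 1↦1, 2↦1, 3↦4, 4↦0]  zeros at y ∈ {4}
  x = 2: [0↦1, 1↦0, 2↦0, 3↦1, 4↦3]  zeros at y ∈ {1, 2}
  x = 3: [0↦3, 1↦4, 2↦4, 3↦3, 4↦1]  zeros at y ∈ ∅
  x = 4: [0↦3, 1↦1, 2↦1, 3↦3, 4↦2]  zeros at y ∈ ∅
Collecting zeros: affine points = {(1, 4), (2, 1), (2, 2)}.
Total count |C(F_5)_aff| = 3.


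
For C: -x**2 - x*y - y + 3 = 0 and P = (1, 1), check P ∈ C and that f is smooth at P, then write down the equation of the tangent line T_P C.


Tangent line at P: -3*x - 2*y + 5 = 0.

Step 1: f(1, 1) = 0, so P lies on C.
Step 2: partial derivatives
  f_x(x, y) = -2*x - y, f_y(x, y) = -x - 1.
  f_x(P) = -3, f_y(P) = -2 (gradient nonzero, so P is smooth).
Step 3: tangent line at P: -3·(x − 1) + -2·(y − 1) = 0.
Expanding: -3*x - 2*y + 5 = 0.


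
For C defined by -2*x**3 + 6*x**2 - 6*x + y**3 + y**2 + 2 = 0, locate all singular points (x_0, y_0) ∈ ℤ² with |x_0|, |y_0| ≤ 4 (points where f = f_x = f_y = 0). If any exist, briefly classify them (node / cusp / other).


Singular points: {(1, 0)}; classification: cusp.

Compute partial derivatives:
  f_x = -6*x**2 + 12*x - 6.
  f_y = 3*y**2 + 2*y.
Scan x_0 ∈ {−4, ..., 4}. For each x_0, f_y(x_0, y) is a polynomial in y; find its integer roots y ∈ {−4, ..., 4}, then test f_x and f at those candidates.
  x = -4: f_y(-4, y) = 3*y**2 + 2*y; vanishes at y ∈ {0}. (-4, 0): f_x = -150 ≠ 0.
  x = -3: f_y(-3, y) = 3*y**2 + 2*y; vanishes at y ∈ {0}. (-3, 0): f_x = -96 ≠ 0.
  x = -2: f_y(-2, y) = 3*y**2 + 2*y; vanishes at y ∈ {0}. (-2, 0): f_x = -54 ≠ 0.
  x = -1: f_y(-1, y) = 3*y**2 + 2*y; vanishes at y ∈ {0}. (-1, 0): f_x = -24 ≠ 0.
  x = 0: f_y(0, y) = 3*y**2 + 2*y; vanishes at y ∈ {0}. (0, 0): f_x = -6 ≠ 0.
  x = 1: f_y(1, y) = 3*y**2 + 2*y; vanishes at y ∈ {0}. (1, 0): f_x = 0, f = 0 — SINGULAR.
  x = 2: f_y(2, y) = 3*y**2 + 2*y; vanishes at y ∈ {0}. (2, 0): f_x = -6 ≠ 0.
  x = 3: f_y(3, y) = 3*y**2 + 2*y; vanishes at y ∈ {0}. (3, 0): f_x = -24 ≠ 0.
  x = 4: f_y(4, y) = 3*y**2 + 2*y; vanishes at y ∈ {0}. (4, 0): f_x = -54 ≠ 0.
Only singular point on the grid: (1, 0).
Classify: substitute x = 1 + u, y = 0 + v and expand: f = -2*u**3 + v**3 + v**2.
No constant or linear terms (consistent with a singular point). Quadratic part: v**2. Cubic part: -2*u**3 + v**3.
The quadratic part v**2 is a perfect square, so there is a single (double) tangent line v = 0, i.e. y = 0. Restricting the cubic part to that line (v = 0) leaves -2*u**3 ≠ 0, so f is not divisible by v and the branch is v² ≈ 2*u**3 to lowest order — this is a cusp.
Classification: cusp.


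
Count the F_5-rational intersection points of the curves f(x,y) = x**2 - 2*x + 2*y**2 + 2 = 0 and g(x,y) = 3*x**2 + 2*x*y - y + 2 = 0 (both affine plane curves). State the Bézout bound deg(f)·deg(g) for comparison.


Common zeros: {(0, 2), (2, 2), (4, 0)}; count = 3; Bézout bound = 4.

deg(f) = 2, deg(g) = 2, so Bézout bound = 4.
Scan x ∈ F_5. For each x, list the y ∈ F_5 with f(x, y) ≡ 0 and those with g(x, y) ≡ 0 (mod 5); the common zeros in that column are the intersection.
  x = 0: f ≡ 0 at y ∈ {2, 3}; g ≡ 0 at y ∈ {2}; common: {2}.
  x = 1: f ≡ 0 at y ∈ ∅; g ≡ 0 at y ∈ {0}; common: ∅.
  x = 2: f ≡ 0 at y ∈ {2, 3}; g ≡ 0 at y ∈ {2}; common: {2}.
  x = 3: f ≡ 0 at y ∈ {0}; g ≡ 0 at y ∈ ∅; common: ∅.
  x = 4: f ≡ 0 at y ∈ {0}; g ≡ 0 at y ∈ {0}; common: {0}.
Collecting: common zeros = {(0, 2), (2, 2), (4, 0)}, so the count is 3.
Comparison with the Bézout bound: 3 ≤ 4 = deg(f)·deg(g), as expected for curves with no common component (the affine F_5-count falls short of the bound because intersections may lie at infinity, over extension fields, or carry multiplicity).


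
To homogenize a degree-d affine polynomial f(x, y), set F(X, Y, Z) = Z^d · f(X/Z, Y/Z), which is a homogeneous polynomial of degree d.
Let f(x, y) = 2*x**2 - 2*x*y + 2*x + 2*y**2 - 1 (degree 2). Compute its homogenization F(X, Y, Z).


F(X, Y, Z) = 2*X**2 - 2*X*Y + 2*X*Z + 2*Y**2 - Z**2

deg(f) = 2.
Substitute x = X/Z, y = Y/Z into f, then multiply by Z^2.
  monomial 2·x^2·y^0 ↦ 2·X^2·Y^0·Z^0.
  monomial -2·x^1·y^1 ↦ -2·X^1·Y^1·Z^0.
  monomial 2·x^1·y^0 ↦ 2·X^1·Y^0·Z^1.
  monomial 2·x^0·y^2 ↦ 2·X^0·Y^2·Z^0.
  monomial -1·x^0·y^0 ↦ -1·X^0·Y^0·Z^2.
Collecting: F(X, Y, Z) = 2*X**2 - 2*X*Y + 2*X*Z + 2*Y**2 - Z**2.


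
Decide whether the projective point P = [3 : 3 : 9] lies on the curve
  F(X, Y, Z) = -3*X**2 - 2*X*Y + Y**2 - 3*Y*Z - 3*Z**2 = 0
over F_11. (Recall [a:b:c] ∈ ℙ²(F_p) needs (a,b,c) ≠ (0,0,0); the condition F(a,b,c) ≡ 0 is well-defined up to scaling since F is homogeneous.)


F(3,3,9) ≡ 3 (mod 11); P is NOT on the curve.

Evaluate F(3, 3, 9) term-by-term (mod 11).
  -3*X**2 ↦ -3·9·1·1 = -27
  -2*X*Y ↦ -2·3·3·1 = -18
  Y**2 ↦ 1·1·9·1 = 9
  -3*Y*Z ↦ -3·1·3·9 = -81
  -3*Z**2 ↦ -3·1·1·81 = -243
Sum: F(3, 3, 9) = (-27) + (-18) + (9) + (-81) + (-243) = -360.
Reducing mod 11: -360 ≡ 3 (mod 11).
Since F(a, b, c) ≡ 3 ≠ 0 (mod 11), P does NOT lie on the curve.


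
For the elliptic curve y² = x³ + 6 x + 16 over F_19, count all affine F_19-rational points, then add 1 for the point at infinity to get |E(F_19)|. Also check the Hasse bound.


Affine points = {(0, 4), (0, 15), (1, 2), (1, 17), (2, 6), (2, 13), (3, 2), (3, 17), (4, 3), (4, 16), (5, 0), (8, 5), (8, 14), (9, 1), (9, 18), (11, 8), (11, 11), (12, 7), (12, 12), (13, 7), (13, 12), (15, 2), (15, 17), (16, 3), (16, 16), (18, 3), (18, 16)}; affine count = 27; |E(F_19)| = 28.

Discriminant check: Δ ∝ 4a³ + 27b² = 4·6³ + 27·16² = 4·216 + 27·256 ≡ 5 (mod 19). Nonzero ⇒ E is nonsingular.
For each x ∈ F_19, compute rhs = x³ + 6·x + 16 mod 19, then count y ∈ F_19 with y² ≡ rhs.
  x = 0: rhs = 16, matching y values: 4, 15 (2 points).
  x = 1: rhs = 4, matching y values: 2, 17 (2 points).
  x = 2: rhs = 17, matching y values: 6, 13 (2 points).
  x = 3: rhs = 4, matching y values: 2, 17 (2 points).
  x = 4: rhs = 9, matching y values: 3, 16 (2 points).
  x = 5: rhs = 0, matching y values: 0 (1 points).
  x = 6: rhs = 2, matching y values: none (0 points).
  x = 7: rhs = 2, matching y values: none (0 points).
  x = 8: rhs = 6, matching y values: 5, 14 (2 points).
  x = 9: rhs = 1, matching y values: 1, 18 (2 points).
  x = 10: rhs = 12, matching y values: none (0 points).
  x = 11: rhs = 7, matching y values: 8, 11 (2 points).
  x = 12: rhs = 11, matching y values: 7, 12 (2 points).
  x = 13: rhs = 11, matching y values: 7, 12 (2 points).
  x = 14: rhs = 13, matching y values: none (0 points).
  x = 15: rhs = 4, matching y values: 2, 17 (2 points).
  x = 16: rhs = 9, matching y values: 3, 16 (2 points).
  x = 17: rhs = 15, matching y values: none (0 points).
  x = 18: rhs = 9, matching y values: 3, 16 (2 points).
Total affine count: 27.
Full point count |E(F_19)| = 27 + 1 = 28.
Hasse bound: |28 − (19+1)| = |8| = 8 ≤ 2√19 ≈ 8.7178 ✓.


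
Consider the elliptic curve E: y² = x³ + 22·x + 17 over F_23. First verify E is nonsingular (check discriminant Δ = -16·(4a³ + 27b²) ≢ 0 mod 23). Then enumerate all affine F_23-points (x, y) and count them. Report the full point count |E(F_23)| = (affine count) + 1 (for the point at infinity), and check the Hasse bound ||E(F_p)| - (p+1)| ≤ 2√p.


Affine points = {(2, 0), (3, 8), (3, 15), (4, 10), (4, 13), (7, 10), (7, 13), (9, 1), (9, 22), (10, 8), (10, 15), (11, 7), (11, 16), (12, 10), (12, 13), (13, 4), (13, 19), (16, 7), (16, 16), (18, 9), (18, 14), (19, 7), (19, 16), (20, 4), (20, 19)}; affine count = 25; |E(F_23)| = 26.

Discriminant check: Δ ∝ 4a³ + 27b² = 4·22³ + 27·17² = 4·10648 + 27·289 ≡ 2 (mod 23). Nonzero ⇒ E is nonsingular.
For each x ∈ F_23, compute rhs = x³ + 22·x + 17 mod 23, then count y ∈ F_23 with y² ≡ rhs.
  x = 0: rhs = 17, matching y values: none (0 points).
  x = 1: rhs = 17, matching y values: none (0 points).
  x = 2: rhs = 0, matching y values: 0 (1 points).
  x = 3: rhs = 18, matching y values: 8, 15 (2 points).
  x = 4: rhs = 8, matching y values: 10, 13 (2 points).
  x = 5: rhs = 22, matching y values: none (0 points).
  x = 6: rhs = 20, matching y values: none (0 points).
  x = 7: rhs = 8, matching y values: 10, 13 (2 points).
  x = 8: rhs = 15, matching y values: none (0 points).
  x = 9: rhs = 1, matching y values: 1, 22 (2 points).
  x = 10: rhs = 18, matching y values: 8, 15 (2 points).
  x = 11: rhs = 3, matching y values: 7, 16 (2 points).
  x = 12: rhs = 8, matching y values: 10, 13 (2 points).
  x = 13: rhs = 16, matching y values: 4, 19 (2 points).
  x = 14: rhs = 10, matching y values: none (0 points).
  x = 15: rhs = 19, matching y values: none (0 points).
  x = 16: rhs = 3, matching y values: 7, 16 (2 points).
  x = 17: rhs = 14, matching y values: none (0 points).
  x = 18: rhs = 12, matching y values: 9, 14 (2 points).
  x = 19: rhs = 3, matching y values: 7, 16 (2 points).
  x = 20: rhs = 16, matching y values: 4, 19 (2 points).
  x = 21: rhs = 11, matching y values: none (0 points).
  x = 22: rhs = 17, matching y values: none (0 points).
Total affine count: 25.
Full point count |E(F_23)| = 25 + 1 = 26.
Hasse bound: |26 − (23+1)| = |2| = 2 ≤ 2√23 ≈ 9.5917 ✓.


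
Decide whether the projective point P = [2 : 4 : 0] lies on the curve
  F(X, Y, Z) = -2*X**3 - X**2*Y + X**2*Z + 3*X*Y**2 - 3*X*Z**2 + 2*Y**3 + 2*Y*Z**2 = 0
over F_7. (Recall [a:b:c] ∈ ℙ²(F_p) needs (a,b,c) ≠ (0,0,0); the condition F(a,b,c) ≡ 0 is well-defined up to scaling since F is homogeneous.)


F(2,4,0) ≡ 3 (mod 7); P is NOT on the curve.

Evaluate F(2, 4, 0) term-by-term (mod 7).
  -2*X**3 ↦ -2·8·1·1 = -16
  -X**2*Y ↦ -1·4·4·1 = -16
  X**2*Z ↦ 1·4·1·0 = 0
  3*X*Y**2 ↦ 3·2·16·1 = 96
  -3*X*Z**2 ↦ -3·2·1·0 = 0
  2*Y**3 ↦ 2·1·64·1 = 128
  2*Y*Z**2 ↦ 2·1·4·0 = 0
Sum: F(2, 4, 0) = (-16) + (-16) + (0) + (96) + (0) + (128) + (0) = 192.
Reducing mod 7: 192 ≡ 3 (mod 7).
Since F(a, b, c) ≡ 3 ≠ 0 (mod 7), P does NOT lie on the curve.


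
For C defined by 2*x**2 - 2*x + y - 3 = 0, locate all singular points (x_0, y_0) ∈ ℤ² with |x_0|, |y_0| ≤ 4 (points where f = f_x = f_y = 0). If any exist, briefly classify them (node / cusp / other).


No singular points in the scanned grid; C is smooth there.

Compute partial derivatives:
  f_x = 4*x - 2.
  f_y = 1.
f_y = 1 is a nonzero constant, so f_y never vanishes: no point (x, y) can satisfy f = f_x = f_y = 0. In particular no (x, y) ∈ {−4, ..., 4}² is singular; the curve is smooth.


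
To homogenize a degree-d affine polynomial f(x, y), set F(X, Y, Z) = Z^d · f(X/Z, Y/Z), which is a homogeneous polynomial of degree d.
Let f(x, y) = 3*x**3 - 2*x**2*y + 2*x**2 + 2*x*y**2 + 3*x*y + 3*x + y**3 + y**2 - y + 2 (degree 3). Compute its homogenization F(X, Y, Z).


F(X, Y, Z) = 3*X**3 - 2*X**2*Y + 2*X**2*Z + 2*X*Y**2 + 3*X*Y*Z + 3*X*Z**2 + Y**3 + Y**2*Z - Y*Z**2 + 2*Z**3

deg(f) = 3.
Substitute x = X/Z, y = Y/Z into f, then multiply by Z^3.
  monomial 3·x^3·y^0 ↦ 3·X^3·Y^0·Z^0.
  monomial -2·x^2·y^1 ↦ -2·X^2·Y^1·Z^0.
  monomial 2·x^2·y^0 ↦ 2·X^2·Y^0·Z^1.
  monomial 2·x^1·y^2 ↦ 2·X^1·Y^2·Z^0.
  monomial 3·x^1·y^1 ↦ 3·X^1·Y^1·Z^1.
  monomial 3·x^1·y^0 ↦ 3·X^1·Y^0·Z^2.
  monomial 1·x^0·y^3 ↦ 1·X^0·Y^3·Z^0.
  monomial 1·x^0·y^2 ↦ 1·X^0·Y^2·Z^1.
  monomial -1·x^0·y^1 ↦ -1·X^0·Y^1·Z^2.
  monomial 2·x^0·y^0 ↦ 2·X^0·Y^0·Z^3.
Collecting: F(X, Y, Z) = 3*X**3 - 2*X**2*Y + 2*X**2*Z + 2*X*Y**2 + 3*X*Y*Z + 3*X*Z**2 + Y**3 + Y**2*Z - Y*Z**2 + 2*Z**3.


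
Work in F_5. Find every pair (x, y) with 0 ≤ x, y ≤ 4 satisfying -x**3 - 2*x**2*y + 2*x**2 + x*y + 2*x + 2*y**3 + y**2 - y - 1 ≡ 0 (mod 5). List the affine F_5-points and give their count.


Affine F_5-points: {(2, 3), (4, 0)}; count = 2.

For each of the 25 pairs (x, y) ∈ F_5², evaluate f(x, y) mod 5. Record the zeros.
  x = 0: [0↦4, 1↦1, 2↦2, 3↦4, 4↦4]  zeros at y ∈ ∅
  x = 1: [0↦2, 1↦3, 2↦3, 3↦4, 4↦3]  zeros at y ∈ ∅
  x = 2: [0↦3, 1↦4, 2↦4, 3↦0, 4↦4]  zeros at y ∈ {3}
  x = 3: [0↦1, 1↦3, 2↦4, 3↦1, 4↦1]  zeros at y ∈ ∅
  x = 4: [0↦0, 1↦4, 2↦2, 3↦1, 4↦3]  zeros at y ∈ {0}
Collecting zeros: affine points = {(2, 3), (4, 0)}.
Total count |C(F_5)_aff| = 2.


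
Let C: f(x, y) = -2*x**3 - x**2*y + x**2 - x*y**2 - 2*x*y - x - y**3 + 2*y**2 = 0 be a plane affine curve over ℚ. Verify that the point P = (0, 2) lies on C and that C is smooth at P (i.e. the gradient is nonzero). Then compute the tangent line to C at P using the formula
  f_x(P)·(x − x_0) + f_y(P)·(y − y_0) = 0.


Tangent line at P: -9*x - 4*y + 8 = 0.

Step 1: f(0, 2) = 0, so P lies on C.
Step 2: partial derivatives
  f_x(x, y) = -6*x**2 - 2*x*y + 2*x - y**2 - 2*y - 1, f_y(x, y) = -x**2 - 2*x*y - 2*x - 3*y**2 + 4*y.
  f_x(P) = -9, f_y(P) = -4 (gradient nonzero, so P is smooth).
Step 3: tangent line at P: -9·(x − 0) + -4·(y − 2) = 0.
Expanding: -9*x - 4*y + 8 = 0.


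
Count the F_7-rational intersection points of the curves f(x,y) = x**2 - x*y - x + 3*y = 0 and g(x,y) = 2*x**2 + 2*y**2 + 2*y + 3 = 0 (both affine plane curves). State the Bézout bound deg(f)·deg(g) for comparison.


Common zeros: {(5, 3)}; count = 1; Bézout bound = 4.

deg(f) = 2, deg(g) = 2, so Bézout bound = 4.
Scan x ∈ F_7. For each x, list the y ∈ F_7 with f(x, y) ≡ 0 and those with g(x, y) ≡ 0 (mod 7); the common zeros in that column are the intersection.
  x = 0: f ≡ 0 at y ∈ {0}; g ≡ 0 at y ∈ {1, 5}; common: ∅.
  x = 1: f ≡ 0 at y ∈ {0}; g ≡ 0 at y ∈ ∅; common: ∅.
  x = 2: f ≡ 0 at y ∈ {5}; g ≡ 0 at y ∈ {3}; common: ∅.
  x = 3: f ≡ 0 at y ∈ ∅; g ≡ 0 at y ∈ {0, 6}; common: ∅.
  x = 4: f ≡ 0 at y ∈ {5}; g ≡ 0 at y ∈ {0, 6}; common: ∅.
  x = 5: f ≡ 0 at y ∈ {3}; g ≡ 0 at y ∈ {3}; common: {3}.
  x = 6: f ≡ 0 at y ∈ {3}; g ≡ 0 at y ∈ ∅; common: ∅.
Collecting: common zeros = {(5, 3)}, so the count is 1.
Comparison with the Bézout bound: 1 ≤ 4 = deg(f)·deg(g), as expected for curves with no common component (the affine F_7-count falls short of the bound because intersections may lie at infinity, over extension fields, or carry multiplicity).


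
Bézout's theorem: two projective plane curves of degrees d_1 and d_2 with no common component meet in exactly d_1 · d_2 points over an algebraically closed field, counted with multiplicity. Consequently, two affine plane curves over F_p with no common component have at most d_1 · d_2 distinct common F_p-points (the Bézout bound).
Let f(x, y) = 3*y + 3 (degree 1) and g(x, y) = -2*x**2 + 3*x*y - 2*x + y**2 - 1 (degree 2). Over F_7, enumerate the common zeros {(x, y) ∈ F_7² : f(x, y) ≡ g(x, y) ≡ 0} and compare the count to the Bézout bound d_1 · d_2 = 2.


Common zeros: {(0, 6), (1, 6)}; count = 2; Bézout bound = 2.

deg(f) = 1, deg(g) = 2, so Bézout bound = 2.
Scan x ∈ F_7. For each x, list the y ∈ F_7 with f(x, y) ≡ 0 and those with g(x, y) ≡ 0 (mod 7); the common zeros in that column are the intersection.
  x = 0: f ≡ 0 at y ∈ {6}; g ≡ 0 at y ∈ {1, 6}; common: {6}.
  x = 1: f ≡ 0 at y ∈ {6}; g ≡ 0 at y ∈ {5, 6}; common: {6}.
  x = 2: f ≡ 0 at y ∈ {6}; g ≡ 0 at y ∈ {3, 5}; common: ∅.
  x = 3: f ≡ 0 at y ∈ {6}; g ≡ 0 at y ∈ ∅; common: ∅.
  x = 4: f ≡ 0 at y ∈ {6}; g ≡ 0 at y ∈ {1}; common: ∅.
  x = 5: f ≡ 0 at y ∈ {6}; g ≡ 0 at y ∈ {3}; common: ∅.
  x = 6: f ≡ 0 at y ∈ {6}; g ≡ 0 at y ∈ ∅; common: ∅.
Collecting: common zeros = {(0, 6), (1, 6)}, so the count is 2.
Comparison with the Bézout bound: 2 ≤ 2 = deg(f)·deg(g), as expected for curves with no common component (the bound is attained).


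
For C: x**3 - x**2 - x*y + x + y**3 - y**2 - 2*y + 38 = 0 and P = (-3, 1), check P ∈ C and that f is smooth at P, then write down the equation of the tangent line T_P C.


Tangent line at P: 33*x + 2*y + 97 = 0.

Step 1: f(-3, 1) = 0, so P lies on C.
Step 2: partial derivatives
  f_x(x, y) = 3*x**2 - 2*x - y + 1, f_y(x, y) = -x + 3*y**2 - 2*y - 2.
  f_x(P) = 33, f_y(P) = 2 (gradient nonzero, so P is smooth).
Step 3: tangent line at P: 33·(x − -3) + 2·(y − 1) = 0.
Expanding: 33*x + 2*y + 97 = 0.


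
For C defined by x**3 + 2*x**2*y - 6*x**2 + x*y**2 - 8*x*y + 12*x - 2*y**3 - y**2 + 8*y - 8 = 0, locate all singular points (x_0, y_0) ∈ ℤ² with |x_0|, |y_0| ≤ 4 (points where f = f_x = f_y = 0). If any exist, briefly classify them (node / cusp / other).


Singular points: {(2, 0)}; classification: cusp.

Compute partial derivatives:
  f_x = 3*x**2 + 4*x*y - 12*x + y**2 - 8*y + 12.
  f_y = 2*x**2 + 2*x*y - 8*x - 6*y**2 - 2*y + 8.
Scan x_0 ∈ {−4, ..., 4}. For each x_0, f_y(x_0, y) is a polynomial in y; find its integer roots y ∈ {−4, ..., 4}, then test f_x and f at those candidates.
  x = -4: f_y(-4, y) = -6*y**2 - 10*y + 72; no integer root y with |y| ≤ 4.
  x = -3: f_y(-3, y) = -6*y**2 - 8*y + 50; no integer root y with |y| ≤ 4.
  x = -2: f_y(-2, y) = -6*y**2 - 6*y + 32; no integer root y with |y| ≤ 4.
  x = -1: f_y(-1, y) = -6*y**2 - 4*y + 18; no integer root y with |y| ≤ 4.
  x = 0: f_y(0, y) = -6*y**2 - 2*y + 8; vanishes at y ∈ {1}. (0, 1): f_x = 5 ≠ 0.
  x = 1: f_y(1, y) = 2 - 6*y**2; no integer root y with |y| ≤ 4.
  x = 2: f_y(2, y) = -6*y**2 + 2*y; vanishes at y ∈ {0}. (2, 0): f_x = 0, f = 0 — SINGULAR.
  x = 3: f_y(3, y) = -6*y**2 + 4*y + 2; vanishes at y ∈ {1}. (3, 1): f_x = 8 ≠ 0.
  x = 4: f_y(4, y) = -6*y**2 + 6*y + 8; no integer root y with |y| ≤ 4.
Only singular point on the grid: (2, 0).
Classify: substitute x = 2 + u, y = 0 + v and expand: f = u**3 + 2*u**2*v + u*v**2 - 2*v**3 + v**2.
No constant or linear terms (consistent with a singular point). Quadratic part: v**2. Cubic part: u**3 + 2*u**2*v + u*v**2 - 2*v**3.
The quadratic part v**2 is a perfect square, so there is a single (double) tangent line v = 0, i.e. y = 0. Restricting the cubic part to that line (v = 0) leaves u**3 ≠ 0, so f is not divisible by v and the branch is v² ≈ -u**3 to lowest order — this is a cusp.
Classification: cusp.


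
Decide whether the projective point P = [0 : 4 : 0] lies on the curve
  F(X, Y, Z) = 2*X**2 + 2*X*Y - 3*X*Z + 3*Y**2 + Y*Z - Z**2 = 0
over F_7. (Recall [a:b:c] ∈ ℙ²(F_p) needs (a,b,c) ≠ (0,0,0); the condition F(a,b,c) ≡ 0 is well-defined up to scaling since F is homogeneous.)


F(0,4,0) ≡ 6 (mod 7); P is NOT on the curve.

Evaluate F(0, 4, 0) term-by-term (mod 7).
  2*X**2 ↦ 2·0·1·1 = 0
  2*X*Y ↦ 2·0·4·1 = 0
  -3*X*Z ↦ -3·0·1·0 = 0
  3*Y**2 ↦ 3·1·16·1 = 48
  Y*Z ↦ 1·1·4·0 = 0
  -Z**2 ↦ -1·1·1·0 = 0
Sum: F(0, 4, 0) = (0) + (0) + (0) + (48) + (0) + (0) = 48.
Reducing mod 7: 48 ≡ 6 (mod 7).
Since F(a, b, c) ≡ 6 ≠ 0 (mod 7), P does NOT lie on the curve.


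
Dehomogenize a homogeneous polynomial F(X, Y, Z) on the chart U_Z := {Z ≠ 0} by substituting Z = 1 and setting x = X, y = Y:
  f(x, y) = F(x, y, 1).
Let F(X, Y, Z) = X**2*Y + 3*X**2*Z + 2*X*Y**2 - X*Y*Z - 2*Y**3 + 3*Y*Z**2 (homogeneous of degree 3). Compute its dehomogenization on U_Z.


f(x, y) = x**2*y + 3*x**2 + 2*x*y**2 - x*y - 2*y**3 + 3*y

On U_Z we set Z = 1. Each monomial c·X^i·Y^j·Z^k in F becomes c·x^i·y^j·1^k = c·x^i·y^j.
Substituting Z = 1: F(X, Y, 1) = x**2*y + 3*x**2 + 2*x*y**2 - x*y - 2*y**3 + 3*y.
Note: deg(f) ≤ deg(F) = 3; strict inequality happens when F is divisible by Z (lost terms).


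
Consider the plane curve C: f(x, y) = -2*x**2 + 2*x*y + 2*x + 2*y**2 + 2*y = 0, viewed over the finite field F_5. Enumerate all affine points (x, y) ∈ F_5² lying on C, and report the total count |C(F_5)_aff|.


Affine F_5-points: {(0, 0), (0, 4), (1, 0), (1, 3), (3, 3)}; count = 5.

For each of the 25 pairs (x, y) ∈ F_5², evaluate f(x, y) mod 5. Record the zeros.
  x = 0: [0↦0, 1↦4, 2↦2, 3↦4, 4↦0]  zeros at y ∈ {0, 4}
  x = 1: [0↦0, 1↦1, 2↦1, 3↦0, 4↦3]  zeros at y ∈ {0, 3}
  x = 2: [0↦1, 1↦4, 2↦1, 3↦2, 4↦2]  zeros at y ∈ ∅
  x = 3: [0↦3, 1↦3, 2↦2, 3↦0, 4↦2]  zeros at y ∈ {3}
  x = 4: [0↦1, 1↦3, 2↦4, 3↦4, 4↦3]  zeros at y ∈ ∅
Collecting zeros: affine points = {(0, 0), (0, 4), (1, 0), (1, 3), (3, 3)}.
Total count |C(F_5)_aff| = 5.


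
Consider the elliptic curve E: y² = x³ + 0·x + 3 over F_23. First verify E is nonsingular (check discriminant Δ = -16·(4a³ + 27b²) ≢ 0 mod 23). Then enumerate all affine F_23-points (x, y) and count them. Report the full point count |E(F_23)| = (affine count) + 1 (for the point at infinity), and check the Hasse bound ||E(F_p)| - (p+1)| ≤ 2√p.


Affine points = {(0, 7), (0, 16), (1, 2), (1, 21), (5, 6), (5, 17), (6, 9), (6, 14), (7, 1), (7, 22), (8, 3), (8, 20), (11, 0), (12, 11), (12, 12), (18, 4), (18, 19), (19, 10), (19, 13), (21, 8), (21, 15), (22, 5), (22, 18)}; affine count = 23; |E(F_23)| = 24.

Discriminant check: Δ ∝ 4a³ + 27b² = 4·0³ + 27·3² = 4·0 + 27·9 ≡ 13 (mod 23). Nonzero ⇒ E is nonsingular.
For each x ∈ F_23, compute rhs = x³ + 0·x + 3 mod 23, then count y ∈ F_23 with y² ≡ rhs.
  x = 0: rhs = 3, matching y values: 7, 16 (2 points).
  x = 1: rhs = 4, matching y values: 2, 21 (2 points).
  x = 2: rhs = 11, matching y values: none (0 points).
  x = 3: rhs = 7, matching y values: none (0 points).
  x = 4: rhs = 21, matching y values: none (0 points).
  x = 5: rhs = 13, matching y values: 6, 17 (2 points).
  x = 6: rhs = 12, matching y values: 9, 14 (2 points).
  x = 7: rhs = 1, matching y values: 1, 22 (2 points).
  x = 8: rhs = 9, matching y values: 3, 20 (2 points).
  x = 9: rhs = 19, matching y values: none (0 points).
  x = 10: rhs = 14, matching y values: none (0 points).
  x = 11: rhs = 0, matching y values: 0 (1 points).
  x = 12: rhs = 6, matching y values: 11, 12 (2 points).
  x = 13: rhs = 15, matching y values: none (0 points).
  x = 14: rhs = 10, matching y values: none (0 points).
  x = 15: rhs = 20, matching y values: none (0 points).
  x = 16: rhs = 5, matching y values: none (0 points).
  x = 17: rhs = 17, matching y values: none (0 points).
  x = 18: rhs = 16, matching y values: 4, 19 (2 points).
  x = 19: rhs = 8, matching y values: 10, 13 (2 points).
  x = 20: rhs = 22, matching y values: none (0 points).
  x = 21: rhs = 18, matching y values: 8, 15 (2 points).
  x = 22: rhs = 2, matching y values: 5, 18 (2 points).
Total affine count: 23.
Full point count |E(F_23)| = 23 + 1 = 24.
Hasse bound: |24 − (23+1)| = |0| = 0 ≤ 2√23 ≈ 9.5917 ✓.


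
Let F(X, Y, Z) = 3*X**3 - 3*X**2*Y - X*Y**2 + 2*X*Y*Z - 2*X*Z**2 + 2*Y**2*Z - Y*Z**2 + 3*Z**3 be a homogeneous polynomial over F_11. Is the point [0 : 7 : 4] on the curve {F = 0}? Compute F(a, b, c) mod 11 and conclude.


F(0,7,4) ≡ 10 (mod 11); P is NOT on the curve.

Evaluate F(0, 7, 4) term-by-term (mod 11).
  3*X**3 ↦ 3·0·1·1 = 0
  -3*X**2*Y ↦ -3·0·7·1 = 0
  -X*Y**2 ↦ -1·0·49·1 = 0
  2*X*Y*Z ↦ 2·0·7·4 = 0
  -2*X*Z**2 ↦ -2·0·1·16 = 0
  2*Y**2*Z ↦ 2·1·49·4 = 392
  -Y*Z**2 ↦ -1·1·7·16 = -112
  3*Z**3 ↦ 3·1·1·64 = 192
Sum: F(0, 7, 4) = (0) + (0) + (0) + (0) + (0) + (392) + (-112) + (192) = 472.
Reducing mod 11: 472 ≡ 10 (mod 11).
Since F(a, b, c) ≡ 10 ≠ 0 (mod 11), P does NOT lie on the curve.


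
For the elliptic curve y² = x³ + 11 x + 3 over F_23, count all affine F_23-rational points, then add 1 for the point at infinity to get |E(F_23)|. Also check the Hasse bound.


Affine points = {(0, 7), (0, 16), (6, 3), (6, 20), (7, 3), (7, 20), (9, 7), (9, 16), (10, 3), (10, 20), (11, 11), (11, 12), (12, 0), (14, 7), (14, 16), (15, 1), (15, 22), (20, 9), (20, 14)}; affine count = 19; |E(F_23)| = 20.

Discriminant check: Δ ∝ 4a³ + 27b² = 4·11³ + 27·3² = 4·1331 + 27·9 ≡ 1 (mod 23). Nonzero ⇒ E is nonsingular.
For each x ∈ F_23, compute rhs = x³ + 11·x + 3 mod 23, then count y ∈ F_23 with y² ≡ rhs.
  x = 0: rhs = 3, matching y values: 7, 16 (2 points).
  x = 1: rhs = 15, matching y values: none (0 points).
  x = 2: rhs = 10, matching y values: none (0 points).
  x = 3: rhs = 17, matching y values: none (0 points).
  x = 4: rhs = 19, matching y values: none (0 points).
  x = 5: rhs = 22, matching y values: none (0 points).
  x = 6: rhs = 9, matching y values: 3, 20 (2 points).
  x = 7: rhs = 9, matching y values: 3, 20 (2 points).
  x = 8: rhs = 5, matching y values: none (0 points).
  x = 9: rhs = 3, matching y values: 7, 16 (2 points).
  x = 10: rhs = 9, matching y values: 3, 20 (2 points).
  x = 11: rhs = 6, matching y values: 11, 12 (2 points).
  x = 12: rhs = 0, matching y values: 0 (1 points).
  x = 13: rhs = 20, matching y values: none (0 points).
  x = 14: rhs = 3, matching y values: 7, 16 (2 points).
  x = 15: rhs = 1, matching y values: 1, 22 (2 points).
  x = 16: rhs = 20, matching y values: none (0 points).
  x = 17: rhs = 20, matching y values: none (0 points).
  x = 18: rhs = 7, matching y values: none (0 points).
  x = 19: rhs = 10, matching y values: none (0 points).
  x = 20: rhs = 12, matching y values: 9, 14 (2 points).
  x = 21: rhs = 19, matching y values: none (0 points).
  x = 22: rhs = 14, matching y values: none (0 points).
Total affine count: 19.
Full point count |E(F_23)| = 19 + 1 = 20.
Hasse bound: |20 − (23+1)| = |-4| = 4 ≤ 2√23 ≈ 9.5917 ✓.


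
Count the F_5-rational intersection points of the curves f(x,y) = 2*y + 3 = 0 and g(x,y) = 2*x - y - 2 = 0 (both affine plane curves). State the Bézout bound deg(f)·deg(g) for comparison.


Common zeros: {(4, 1)}; count = 1; Bézout bound = 1.

deg(f) = 1, deg(g) = 1, so Bézout bound = 1.
Scan x ∈ F_5. For each x, list the y ∈ F_5 with f(x, y) ≡ 0 and those with g(x, y) ≡ 0 (mod 5); the common zeros in that column are the intersection.
  x = 0: f ≡ 0 at y ∈ {1}; g ≡ 0 at y ∈ {3}; common: ∅.
  x = 1: f ≡ 0 at y ∈ {1}; g ≡ 0 at y ∈ {0}; common: ∅.
  x = 2: f ≡ 0 at y ∈ {1}; g ≡ 0 at y ∈ {2}; common: ∅.
  x = 3: f ≡ 0 at y ∈ {1}; g ≡ 0 at y ∈ {4}; common: ∅.
  x = 4: f ≡ 0 at y ∈ {1}; g ≡ 0 at y ∈ {1}; common: {1}.
Collecting: common zeros = {(4, 1)}, so the count is 1.
Comparison with the Bézout bound: 1 ≤ 1 = deg(f)·deg(g), as expected for curves with no common component (the bound is attained).


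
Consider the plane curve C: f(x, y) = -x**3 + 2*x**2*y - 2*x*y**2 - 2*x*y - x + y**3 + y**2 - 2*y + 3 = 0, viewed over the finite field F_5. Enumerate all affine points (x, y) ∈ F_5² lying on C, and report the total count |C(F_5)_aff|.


Affine F_5-points: {(0, 4), (3, 3), (4, 0), (4, 3), (4, 4)}; count = 5.

For each of the 25 pairs (x, y) ∈ F_5², evaluate f(x, y) mod 5. Record the zeros.
  x = 0: [0↦3, 1↦3, 2↦1, 3↦3, 4↦0]  zeros at y ∈ {4}
  x = 1: [0↦1, 1↦4, 2↦1, 3↦3, 4↦1]  zeros at y ∈ ∅
  x = 2: [0↦3, 1↦3, 2↦3, 3↦4, 4↦2]  zeros at y ∈ ∅
  x = 3: [0↦3, 1↦4, 2↦1, 3↦0, 4↦2]  zeros at y ∈ {3}
  x = 4: [0↦0, 1↦1, 2↦4, 3↦0, 4↦0]  zeros at y ∈ {0, 3, 4}
Collecting zeros: affine points = {(0, 4), (3, 3), (4, 0), (4, 3), (4, 4)}.
Total count |C(F_5)_aff| = 5.


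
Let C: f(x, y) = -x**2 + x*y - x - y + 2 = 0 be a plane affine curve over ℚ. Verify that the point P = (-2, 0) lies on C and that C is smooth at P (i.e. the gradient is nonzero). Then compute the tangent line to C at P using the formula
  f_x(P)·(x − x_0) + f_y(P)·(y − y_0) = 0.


Tangent line at P: 3*x - 3*y + 6 = 0.

Step 1: f(-2, 0) = 0, so P lies on C.
Step 2: partial derivatives
  f_x(x, y) = -2*x + y - 1, f_y(x, y) = x - 1.
  f_x(P) = 3, f_y(P) = -3 (gradient nonzero, so P is smooth).
Step 3: tangent line at P: 3·(x − -2) + -3·(y − 0) = 0.
Expanding: 3*x - 3*y + 6 = 0.


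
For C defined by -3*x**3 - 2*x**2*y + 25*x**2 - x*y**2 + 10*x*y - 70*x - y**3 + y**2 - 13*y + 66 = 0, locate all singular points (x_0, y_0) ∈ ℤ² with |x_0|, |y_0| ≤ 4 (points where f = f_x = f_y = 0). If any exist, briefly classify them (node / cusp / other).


Singular points: {(3, -1)}; classification: cusp.

Compute partial derivatives:
  f_x = -9*x**2 - 4*x*y + 50*x - y**2 + 10*y - 70.
  f_y = -2*x**2 - 2*x*y + 10*x - 3*y**2 + 2*y - 13.
Scan x_0 ∈ {−4, ..., 4}. For each x_0, f_y(x_0, y) is a polynomial in y; find its integer roots y ∈ {−4, ..., 4}, then test f_x and f at those candidates.
  x = -4: f_y(-4, y) = -3*y**2 + 10*y - 85; no integer root y with |y| ≤ 4.
  x = -3: f_y(-3, y) = -3*y**2 + 8*y - 61; no integer root y with |y| ≤ 4.
  x = -2: f_y(-2, y) = -3*y**2 + 6*y - 41; no integer root y with |y| ≤ 4.
  x = -1: f_y(-1, y) = -3*y**2 + 4*y - 25; no integer root y with |y| ≤ 4.
  x = 0: f_y(0, y) = -3*y**2 + 2*y - 13; no integer root y with |y| ≤ 4.
  x = 1: f_y(1, y) = -3*y**2 - 5; no integer root y with |y| ≤ 4.
  x = 2: f_y(2, y) = -3*y**2 - 2*y - 1; no integer root y with |y| ≤ 4.
  x = 3: f_y(3, y) = -3*y**2 - 4*y - 1; vanishes at y ∈ {-1}. (3, -1): f_x = 0, f = 0 — SINGULAR.
  x = 4: f_y(4, y) = -3*y**2 - 6*y - 5; no integer root y with |y| ≤ 4.
Only singular point on the grid: (3, -1).
Classify: substitute x = 3 + u, y = -1 + v and expand: f = -3*u**3 - 2*u**2*v - u*v**2 - v**3 + v**2.
No constant or linear terms (consistent with a singular point). Quadratic part: v**2. Cubic part: -3*u**3 - 2*u**2*v - u*v**2 - v**3.
The quadratic part v**2 is a perfect square, so there is a single (double) tangent line v = 0, i.e. y = -1. Restricting the cubic part to that line (v = 0) leaves -3*u**3 ≠ 0, so f is not divisible by v and the branch is v² ≈ 3*u**3 to lowest order — this is a cusp.
Classification: cusp.


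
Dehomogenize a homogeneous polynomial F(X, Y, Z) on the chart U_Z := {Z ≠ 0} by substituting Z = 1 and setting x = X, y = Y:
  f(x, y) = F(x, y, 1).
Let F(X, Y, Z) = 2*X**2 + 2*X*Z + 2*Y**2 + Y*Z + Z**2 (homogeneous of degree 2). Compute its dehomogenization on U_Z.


f(x, y) = 2*x**2 + 2*x + 2*y**2 + y + 1

On U_Z we set Z = 1. Each monomial c·X^i·Y^j·Z^k in F becomes c·x^i·y^j·1^k = c·x^i·y^j.
Substituting Z = 1: F(X, Y, 1) = 2*x**2 + 2*x + 2*y**2 + y + 1.
Note: deg(f) ≤ deg(F) = 2; strict inequality happens when F is divisible by Z (lost terms).


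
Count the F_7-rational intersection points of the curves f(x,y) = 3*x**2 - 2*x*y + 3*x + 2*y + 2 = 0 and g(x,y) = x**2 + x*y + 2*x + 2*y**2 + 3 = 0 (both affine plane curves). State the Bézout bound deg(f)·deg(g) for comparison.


Common zeros: {(2, 3)}; count = 1; Bézout bound = 4.

deg(f) = 2, deg(g) = 2, so Bézout bound = 4.
Scan x ∈ F_7. For each x, list the y ∈ F_7 with f(x, y) ≡ 0 and those with g(x, y) ≡ 0 (mod 7); the common zeros in that column are the intersection.
  x = 0: f ≡ 0 at y ∈ {6}; g ≡ 0 at y ∈ {3, 4}; common: ∅.
  x = 1: f ≡ 0 at y ∈ ∅; g ≡ 0 at y ∈ {4, 6}; common: ∅.
  x = 2: f ≡ 0 at y ∈ {3}; g ≡ 0 at y ∈ {3}; common: {3}.
  x = 3: f ≡ 0 at y ∈ {6}; g ≡ 0 at y ∈ ∅; common: ∅.
  x = 4: f ≡ 0 at y ∈ {1}; g ≡ 0 at y ∈ ∅; common: ∅.
  x = 5: f ≡ 0 at y ∈ {1}; g ≡ 0 at y ∈ {2, 6}; common: ∅.
  x = 6: f ≡ 0 at y ∈ {3}; g ≡ 0 at y ∈ ∅; common: ∅.
Collecting: common zeros = {(2, 3)}, so the count is 1.
Comparison with the Bézout bound: 1 ≤ 4 = deg(f)·deg(g), as expected for curves with no common component (the affine F_7-count falls short of the bound because intersections may lie at infinity, over extension fields, or carry multiplicity).


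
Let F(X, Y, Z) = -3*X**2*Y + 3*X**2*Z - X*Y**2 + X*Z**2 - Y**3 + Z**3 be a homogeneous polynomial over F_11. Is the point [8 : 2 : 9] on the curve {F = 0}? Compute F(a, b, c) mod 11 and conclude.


F(8,2,9) ≡ 8 (mod 11); P is NOT on the curve.

Evaluate F(8, 2, 9) term-by-term (mod 11).
  -3*X**2*Y ↦ -3·64·2·1 = -384
  3*X**2*Z ↦ 3·64·1·9 = 1728
  -X*Y**2 ↦ -1·8·4·1 = -32
  X*Z**2 ↦ 1·8·1·81 = 648
  -Y**3 ↦ -1·1·8·1 = -8
  Z**3 ↦ 1·1·1·729 = 729
Sum: F(8, 2, 9) = (-384) + (1728) + (-32) + (648) + (-8) + (729) = 2681.
Reducing mod 11: 2681 ≡ 8 (mod 11).
Since F(a, b, c) ≡ 8 ≠ 0 (mod 11), P does NOT lie on the curve.


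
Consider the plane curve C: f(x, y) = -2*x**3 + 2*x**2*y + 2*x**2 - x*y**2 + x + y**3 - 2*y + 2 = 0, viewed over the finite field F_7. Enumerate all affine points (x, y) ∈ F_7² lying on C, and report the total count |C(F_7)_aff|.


Affine F_7-points: {(1, 2), (1, 3), (3, 4), (4, 1), (6, 1)}; count = 5.

For each of the 49 pairs (x, y) ∈ F_7², evaluate f(x, y) mod 7. Record the zeros.
  x = 0: [0↦2, 1↦1, 2↦6, 3↦2, 4↦2, 5↦5, 6↦3]  zeros at y ∈ ∅
  x = 1: [0↦3, 1↦3, 2↦0, 3↦0, 4↦2, 5↦5, 6↦1]  zeros at y ∈ {2, 3}
  x = 2: [0↦3, 1↦1, 2↦1, 3↦2, 4↦3, 5↦3, 6↦1]  zeros at y ∈ ∅
  x = 3: [0↦4, 1↦4, 2↦4, 3↦3, 4↦0, 5↦1, 6↦5]  zeros at y ∈ {4}
  x = 4: [0↦1, 1↦0, 2↦4, 3↦5, 4↦2, 5↦1, 6↦1]  zeros at y ∈ {1}
  x = 5: [0↦3, 1↦5, 2↦3, 3↦3, 4↦4, 5↦5, 6↦5]  zeros at y ∈ ∅
  x = 6: [0↦5, 1↦0, 2↦3, 3↦6, 4↦1, 5↦1, 6↦5]  zeros at y ∈ {1}
Collecting zeros: affine points = {(1, 2), (1, 3), (3, 4), (4, 1), (6, 1)}.
Total count |C(F_7)_aff| = 5.
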